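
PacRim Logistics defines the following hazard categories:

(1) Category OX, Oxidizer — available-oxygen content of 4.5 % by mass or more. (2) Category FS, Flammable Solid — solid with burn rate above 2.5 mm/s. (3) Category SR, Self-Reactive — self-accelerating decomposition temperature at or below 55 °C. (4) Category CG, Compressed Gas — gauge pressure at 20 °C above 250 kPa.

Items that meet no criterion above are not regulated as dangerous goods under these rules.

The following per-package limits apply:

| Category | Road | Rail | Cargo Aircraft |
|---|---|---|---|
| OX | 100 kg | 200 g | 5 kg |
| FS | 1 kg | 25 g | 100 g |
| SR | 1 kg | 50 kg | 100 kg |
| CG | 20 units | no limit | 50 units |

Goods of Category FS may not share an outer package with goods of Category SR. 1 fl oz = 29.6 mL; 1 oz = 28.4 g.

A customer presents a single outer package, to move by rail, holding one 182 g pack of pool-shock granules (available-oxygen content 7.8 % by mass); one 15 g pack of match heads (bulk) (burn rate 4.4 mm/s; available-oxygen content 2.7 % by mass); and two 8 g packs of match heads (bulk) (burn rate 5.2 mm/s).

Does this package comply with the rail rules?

Pool-shock granules: available-oxygen content 7.8 % by mass ≥ 4.5 % by mass → Category OX (Oxidizer).
Burn rate 4.4 mm/s meets the Category FS criterion (Flammable Solid), so the match heads (bulk) are Category FS.
The match heads (bulk) have burn rate 5.2 mm/s, which is > 2.5 mm/s, so they are Category FS (Flammable Solid).
Total Category FS: 15 g + (two 8 g packs = 16 g) = 31 g.
That exceeds the Category FS rail limit of 25 g.
Category OX quantity: 182 g.
182 g is within the rail limit of 200 g for Category OX.
The segregation rule (Category FS with Category SR) does not apply to Category FS with Category OX.

No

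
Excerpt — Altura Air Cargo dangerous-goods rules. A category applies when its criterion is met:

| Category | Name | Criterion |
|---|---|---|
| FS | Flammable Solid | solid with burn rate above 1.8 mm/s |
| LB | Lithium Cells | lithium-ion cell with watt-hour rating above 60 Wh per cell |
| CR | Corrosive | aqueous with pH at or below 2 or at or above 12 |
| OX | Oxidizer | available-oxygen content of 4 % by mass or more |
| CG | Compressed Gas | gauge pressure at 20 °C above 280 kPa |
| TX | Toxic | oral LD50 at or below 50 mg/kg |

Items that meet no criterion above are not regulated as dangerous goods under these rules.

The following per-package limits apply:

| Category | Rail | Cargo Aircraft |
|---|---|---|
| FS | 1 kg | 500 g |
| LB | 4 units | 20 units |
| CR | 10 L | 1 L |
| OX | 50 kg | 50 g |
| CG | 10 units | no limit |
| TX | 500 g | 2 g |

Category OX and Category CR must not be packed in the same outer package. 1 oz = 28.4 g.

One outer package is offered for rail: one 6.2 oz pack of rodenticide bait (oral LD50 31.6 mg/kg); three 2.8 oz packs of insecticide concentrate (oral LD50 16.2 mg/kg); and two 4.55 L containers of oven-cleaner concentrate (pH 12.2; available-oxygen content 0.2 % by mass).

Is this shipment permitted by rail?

Yes

Rodenticide bait: oral LD50 31.6 mg/kg ≤ 50 mg/kg → Category TX (Toxic).
Oral LD50 16.2 mg/kg meets the Category TX criterion (Toxic), so the insecticide concentrate is Category TX.
With pH 12.2 (≥ 12), the oven-cleaner concentrate falls in Category CR.
Category TX net quantity: (one 6.2 oz pack = 176.08 g) + (three 2.8 oz packs = 238.56 g) = 414.64 g.
414.64 g ≤ 500 g (rail limit, Category TX) — within limit.
Category CR quantity: two 4.55 L containers = 9.1 L.
9.1 L is within the rail limit of 10 L for Category CR.
The segregation rule (Category OX with Category CR) does not apply to Category TX with Category CR.
Every hazard category is within its rail limit and no segregation rule is violated.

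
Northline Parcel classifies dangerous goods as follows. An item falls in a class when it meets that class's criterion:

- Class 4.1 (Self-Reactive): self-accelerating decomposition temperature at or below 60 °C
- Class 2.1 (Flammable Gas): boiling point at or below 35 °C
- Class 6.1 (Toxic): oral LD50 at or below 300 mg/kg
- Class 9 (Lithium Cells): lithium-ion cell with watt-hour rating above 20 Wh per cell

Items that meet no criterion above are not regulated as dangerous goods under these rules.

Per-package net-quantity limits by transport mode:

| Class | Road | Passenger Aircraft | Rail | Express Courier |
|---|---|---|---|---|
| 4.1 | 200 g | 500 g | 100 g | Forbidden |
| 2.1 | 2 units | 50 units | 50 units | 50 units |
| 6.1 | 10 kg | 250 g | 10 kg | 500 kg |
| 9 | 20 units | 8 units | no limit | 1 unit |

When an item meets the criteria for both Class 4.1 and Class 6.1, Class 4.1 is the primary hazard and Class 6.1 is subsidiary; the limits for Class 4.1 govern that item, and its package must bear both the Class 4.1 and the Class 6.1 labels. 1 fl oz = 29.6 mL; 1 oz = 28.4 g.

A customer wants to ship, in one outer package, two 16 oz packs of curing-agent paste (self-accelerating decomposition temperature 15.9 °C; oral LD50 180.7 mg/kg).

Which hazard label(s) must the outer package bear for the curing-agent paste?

The curing-agent paste has self-accelerating decomposition temperature 15.9 °C, which is ≤ 60 °C, so it is Class 4.1 (Self-Reactive).
Curing-agent paste: oral LD50 180.7 mg/kg ≤ 300 mg/kg → Class 6.1 (Toxic).
By the precedence rule Class 4.1 is primary and Class 6.1 is subsidiary, and that rule requires both labels on the package.

Class 4.1 and 6.1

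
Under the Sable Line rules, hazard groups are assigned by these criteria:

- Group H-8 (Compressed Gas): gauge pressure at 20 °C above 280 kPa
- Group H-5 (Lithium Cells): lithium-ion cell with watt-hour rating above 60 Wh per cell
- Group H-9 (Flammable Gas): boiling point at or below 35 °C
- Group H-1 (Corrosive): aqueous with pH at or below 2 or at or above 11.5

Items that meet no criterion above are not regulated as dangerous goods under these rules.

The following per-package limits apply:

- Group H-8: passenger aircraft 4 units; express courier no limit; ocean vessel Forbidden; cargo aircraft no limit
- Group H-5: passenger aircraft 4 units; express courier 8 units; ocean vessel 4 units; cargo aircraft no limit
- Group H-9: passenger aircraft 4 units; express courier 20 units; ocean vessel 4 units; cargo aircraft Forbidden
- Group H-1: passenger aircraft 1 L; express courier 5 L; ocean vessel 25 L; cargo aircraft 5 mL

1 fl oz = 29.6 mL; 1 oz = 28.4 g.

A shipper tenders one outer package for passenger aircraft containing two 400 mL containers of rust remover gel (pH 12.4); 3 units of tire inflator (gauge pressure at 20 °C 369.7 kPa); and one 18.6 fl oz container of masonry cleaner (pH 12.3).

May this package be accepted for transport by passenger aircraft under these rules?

No

Rust remover gel: pH 12.4 ≥ 11.5 → Group H-1 (Corrosive).
Tire inflator: gauge pressure at 20 °C 369.7 kPa > 280 kPa → Group H-8 (Compressed Gas).
The masonry cleaner has pH 12.3, which is ≥ 11.5, so it is Group H-1 (Corrosive).
Total Group H-1: (two 400 mL containers = 800 mL) + (one 18.6 fl oz container = 550.56 mL) = 1350.56 mL.
1350.56 mL > 1 L (passenger aircraft limit, Group H-1) — over the limit.
Group H-8 quantity: 3 units.
3 units ≤ 4 units (passenger aircraft limit, Group H-8) — within limit.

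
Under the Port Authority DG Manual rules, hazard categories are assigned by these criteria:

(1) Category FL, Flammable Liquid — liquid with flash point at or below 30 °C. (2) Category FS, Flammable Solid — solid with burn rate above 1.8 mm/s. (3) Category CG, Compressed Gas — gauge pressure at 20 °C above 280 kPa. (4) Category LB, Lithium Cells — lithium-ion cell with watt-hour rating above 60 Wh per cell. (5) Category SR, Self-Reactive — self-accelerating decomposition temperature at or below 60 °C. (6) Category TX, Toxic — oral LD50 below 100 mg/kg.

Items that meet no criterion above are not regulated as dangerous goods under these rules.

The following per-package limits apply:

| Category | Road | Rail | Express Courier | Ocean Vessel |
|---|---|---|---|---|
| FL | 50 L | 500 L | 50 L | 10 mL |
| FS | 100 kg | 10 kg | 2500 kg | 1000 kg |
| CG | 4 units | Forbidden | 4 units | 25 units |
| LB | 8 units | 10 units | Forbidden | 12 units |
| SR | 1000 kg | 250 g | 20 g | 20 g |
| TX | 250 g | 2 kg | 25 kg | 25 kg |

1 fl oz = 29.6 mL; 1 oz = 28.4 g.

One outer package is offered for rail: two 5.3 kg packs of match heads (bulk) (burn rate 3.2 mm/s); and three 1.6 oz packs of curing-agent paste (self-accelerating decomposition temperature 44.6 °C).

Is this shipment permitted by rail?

No

The match heads (bulk) have burn rate 3.2 mm/s, which is > 1.8 mm/s, so they are Category FS (Flammable Solid).
With self-accelerating decomposition temperature 44.6 °C (≤ 60 °C), the curing-agent paste falls in Category SR.
Category SR quantity: three 1.6 oz packs = 136.32 g.
136.32 g ≤ 250 g (rail limit, Category SR) — within limit.
Category FS quantity: two 5.3 kg packs = 10.6 kg.
10.6 kg > 10 kg (rail limit, Category FS) — over the limit.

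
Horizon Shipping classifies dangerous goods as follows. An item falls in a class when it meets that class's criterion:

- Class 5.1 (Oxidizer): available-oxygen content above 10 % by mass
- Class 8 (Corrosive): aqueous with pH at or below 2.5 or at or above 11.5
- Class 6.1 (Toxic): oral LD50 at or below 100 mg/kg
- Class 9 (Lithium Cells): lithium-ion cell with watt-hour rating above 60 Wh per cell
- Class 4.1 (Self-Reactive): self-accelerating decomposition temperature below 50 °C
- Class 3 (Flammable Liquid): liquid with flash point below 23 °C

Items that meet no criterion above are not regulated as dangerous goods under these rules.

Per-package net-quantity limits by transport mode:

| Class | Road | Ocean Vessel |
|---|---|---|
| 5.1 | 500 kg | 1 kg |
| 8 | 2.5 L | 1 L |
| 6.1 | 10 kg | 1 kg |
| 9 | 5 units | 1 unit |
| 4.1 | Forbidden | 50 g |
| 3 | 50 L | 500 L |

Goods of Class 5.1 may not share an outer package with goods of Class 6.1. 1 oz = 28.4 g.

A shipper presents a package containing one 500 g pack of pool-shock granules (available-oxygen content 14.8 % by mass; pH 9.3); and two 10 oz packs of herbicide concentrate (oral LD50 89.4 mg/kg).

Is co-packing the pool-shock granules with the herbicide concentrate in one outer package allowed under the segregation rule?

No

Pool-shock granules: available-oxygen content 14.8 % by mass > 10 % by mass → Class 5.1 (Oxidizer).
The herbicide concentrate has oral LD50 89.4 mg/kg, which is ≤ 100 mg/kg, so it is Class 6.1 (Toxic).
Class 5.1 and Class 6.1 may not share an outer package.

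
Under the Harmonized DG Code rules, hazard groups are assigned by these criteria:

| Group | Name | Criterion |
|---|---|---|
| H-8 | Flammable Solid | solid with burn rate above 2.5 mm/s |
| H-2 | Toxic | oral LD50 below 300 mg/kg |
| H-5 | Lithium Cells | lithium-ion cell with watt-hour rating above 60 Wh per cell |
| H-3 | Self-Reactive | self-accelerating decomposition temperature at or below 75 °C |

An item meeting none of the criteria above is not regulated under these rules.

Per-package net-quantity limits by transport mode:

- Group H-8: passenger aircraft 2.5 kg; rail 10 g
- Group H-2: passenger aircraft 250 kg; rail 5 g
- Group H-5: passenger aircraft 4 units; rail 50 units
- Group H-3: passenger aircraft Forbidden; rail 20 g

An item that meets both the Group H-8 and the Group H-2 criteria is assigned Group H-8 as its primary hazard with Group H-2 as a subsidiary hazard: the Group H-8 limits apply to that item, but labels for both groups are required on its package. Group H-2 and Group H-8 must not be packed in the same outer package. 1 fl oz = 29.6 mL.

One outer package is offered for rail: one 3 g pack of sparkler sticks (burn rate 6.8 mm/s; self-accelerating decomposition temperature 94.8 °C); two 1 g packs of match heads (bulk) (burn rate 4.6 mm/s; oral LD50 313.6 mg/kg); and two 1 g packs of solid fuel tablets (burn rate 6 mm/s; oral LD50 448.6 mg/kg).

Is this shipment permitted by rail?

Burn rate 6.8 mm/s meets the Group H-8 criterion (Flammable Solid), so the sparkler sticks are Group H-8.
The match heads (bulk) have burn rate 4.6 mm/s, which is > 2.5 mm/s, so they are Group H-8 (Flammable Solid).
The solid fuel tablets have burn rate 6 mm/s, which is > 2.5 mm/s, so they are Group H-8 (Flammable Solid).
Total Group H-8: 3 g + (two 1 g packs = 2 g) + (two 1 g packs = 2 g) = 7 g.
7 g ≤ 10 g (rail limit, Group H-8) — within limit.

Yes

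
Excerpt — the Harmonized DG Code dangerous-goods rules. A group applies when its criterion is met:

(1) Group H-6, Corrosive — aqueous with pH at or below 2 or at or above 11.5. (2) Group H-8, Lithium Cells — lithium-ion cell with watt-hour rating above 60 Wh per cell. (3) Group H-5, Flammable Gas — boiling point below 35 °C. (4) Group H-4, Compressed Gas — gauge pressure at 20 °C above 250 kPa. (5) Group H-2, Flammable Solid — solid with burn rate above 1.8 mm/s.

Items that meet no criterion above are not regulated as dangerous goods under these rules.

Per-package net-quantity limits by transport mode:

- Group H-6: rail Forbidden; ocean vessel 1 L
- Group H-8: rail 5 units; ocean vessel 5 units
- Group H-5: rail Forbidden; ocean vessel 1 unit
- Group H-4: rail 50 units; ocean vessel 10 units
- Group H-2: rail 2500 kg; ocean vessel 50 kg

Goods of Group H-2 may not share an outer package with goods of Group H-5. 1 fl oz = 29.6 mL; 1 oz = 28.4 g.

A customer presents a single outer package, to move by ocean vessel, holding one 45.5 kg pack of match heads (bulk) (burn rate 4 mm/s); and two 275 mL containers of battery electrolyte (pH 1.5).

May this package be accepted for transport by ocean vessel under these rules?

Match heads (bulk): burn rate 4 mm/s > 1.8 mm/s → Group H-2 (Flammable Solid).
Battery electrolyte: pH 1.5 ≤ 2 → Group H-6 (Corrosive).
Group H-2 quantity: 45.5 kg.
45.5 kg ≤ 50 kg (ocean vessel limit, Group H-2) — within limit.
Group H-6 quantity: two 275 mL containers = 550 mL.
550 mL ≤ 1 L (ocean vessel limit, Group H-6) — within limit.
The segregation rule (Group H-2 with Group H-5) does not apply to Group H-2 with Group H-6.
Every hazard group is within its ocean vessel limit and no segregation rule is violated.

Yes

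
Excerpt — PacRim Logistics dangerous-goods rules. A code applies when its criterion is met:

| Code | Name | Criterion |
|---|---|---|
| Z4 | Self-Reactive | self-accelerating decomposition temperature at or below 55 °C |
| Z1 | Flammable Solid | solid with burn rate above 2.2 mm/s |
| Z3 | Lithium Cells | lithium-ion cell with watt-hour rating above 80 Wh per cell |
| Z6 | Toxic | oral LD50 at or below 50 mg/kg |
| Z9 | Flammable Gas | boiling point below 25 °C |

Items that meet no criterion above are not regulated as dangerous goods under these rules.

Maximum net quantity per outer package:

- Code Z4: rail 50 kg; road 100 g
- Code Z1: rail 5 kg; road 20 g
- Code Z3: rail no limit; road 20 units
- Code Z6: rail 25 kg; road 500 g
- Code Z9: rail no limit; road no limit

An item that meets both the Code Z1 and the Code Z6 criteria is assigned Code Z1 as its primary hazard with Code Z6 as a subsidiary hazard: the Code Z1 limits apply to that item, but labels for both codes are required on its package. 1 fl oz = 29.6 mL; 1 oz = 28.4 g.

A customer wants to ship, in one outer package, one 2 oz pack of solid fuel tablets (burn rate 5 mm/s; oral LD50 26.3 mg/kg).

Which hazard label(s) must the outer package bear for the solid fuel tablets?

Code Z1 and Z6

With burn rate 5 mm/s (> 2.2 mm/s), the solid fuel tablets fall in Code Z1.
Solid fuel tablets: oral LD50 26.3 mg/kg ≤ 50 mg/kg → Code Z6 (Toxic).
By the precedence rule Code Z1 is primary and Code Z6 is subsidiary, and that rule requires both labels on the package.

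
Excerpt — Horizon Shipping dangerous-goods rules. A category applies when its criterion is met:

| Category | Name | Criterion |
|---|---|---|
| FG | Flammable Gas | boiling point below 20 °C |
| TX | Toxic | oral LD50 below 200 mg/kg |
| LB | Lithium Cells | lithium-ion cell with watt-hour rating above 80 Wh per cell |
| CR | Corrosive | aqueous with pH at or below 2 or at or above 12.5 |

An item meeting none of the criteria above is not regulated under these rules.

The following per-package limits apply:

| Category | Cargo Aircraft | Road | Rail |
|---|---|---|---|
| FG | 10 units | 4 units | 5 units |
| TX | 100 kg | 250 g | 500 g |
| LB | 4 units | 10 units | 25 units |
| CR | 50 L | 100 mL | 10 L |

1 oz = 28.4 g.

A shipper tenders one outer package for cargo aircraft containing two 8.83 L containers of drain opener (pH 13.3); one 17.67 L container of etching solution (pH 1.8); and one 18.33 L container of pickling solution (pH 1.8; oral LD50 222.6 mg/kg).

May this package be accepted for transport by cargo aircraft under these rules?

No

Drain opener: pH 13.3 ≥ 12.5 → Category CR (Corrosive).
pH 1.8 meets the Category CR criterion (Corrosive), so the etching solution is Category CR.
pH 1.8 meets the Category CR criterion (Corrosive), so the pickling solution is Category CR.
Category CR net quantity: (two 8.83 L containers = 17.66 L) + 17.67 L + 18.33 L = 53.66 L.
That exceeds the Category CR cargo aircraft limit of 50 L.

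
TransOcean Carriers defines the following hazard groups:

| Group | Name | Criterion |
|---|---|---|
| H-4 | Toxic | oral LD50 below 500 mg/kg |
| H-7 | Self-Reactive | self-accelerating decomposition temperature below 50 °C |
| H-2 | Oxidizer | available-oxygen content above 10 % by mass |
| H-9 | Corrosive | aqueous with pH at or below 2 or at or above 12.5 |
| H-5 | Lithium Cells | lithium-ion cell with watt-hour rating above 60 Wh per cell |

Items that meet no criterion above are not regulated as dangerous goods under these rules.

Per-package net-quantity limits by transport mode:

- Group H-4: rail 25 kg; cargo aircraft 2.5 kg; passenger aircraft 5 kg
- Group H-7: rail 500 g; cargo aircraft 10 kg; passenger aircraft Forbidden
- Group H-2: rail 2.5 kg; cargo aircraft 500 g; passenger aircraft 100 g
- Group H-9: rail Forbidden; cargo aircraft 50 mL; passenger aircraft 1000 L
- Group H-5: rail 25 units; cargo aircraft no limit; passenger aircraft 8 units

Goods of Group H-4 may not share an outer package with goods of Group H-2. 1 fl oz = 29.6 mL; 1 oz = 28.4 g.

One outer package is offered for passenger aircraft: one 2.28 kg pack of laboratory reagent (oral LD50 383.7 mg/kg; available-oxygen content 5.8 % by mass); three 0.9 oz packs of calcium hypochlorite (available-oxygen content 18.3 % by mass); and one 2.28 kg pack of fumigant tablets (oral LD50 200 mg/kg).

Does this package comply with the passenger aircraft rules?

No

With oral LD50 383.7 mg/kg (< 500 mg/kg), the laboratory reagent falls in Group H-4.
The calcium hypochlorite has available-oxygen content 18.3 % by mass, which is > 10 % by mass, so it is Group H-2 (Oxidizer).
Fumigant tablets: oral LD50 200 mg/kg < 500 mg/kg → Group H-4 (Toxic).
Total Group H-4: 2.28 kg + 2.28 kg = 4.56 kg.
That is within the Group H-4 passenger aircraft limit of 5 kg.
Group H-2 quantity: three 0.9 oz packs = 76.68 g.
That is within the Group H-2 passenger aircraft limit of 100 g.
Group H-4 and Group H-2 may not share an outer package.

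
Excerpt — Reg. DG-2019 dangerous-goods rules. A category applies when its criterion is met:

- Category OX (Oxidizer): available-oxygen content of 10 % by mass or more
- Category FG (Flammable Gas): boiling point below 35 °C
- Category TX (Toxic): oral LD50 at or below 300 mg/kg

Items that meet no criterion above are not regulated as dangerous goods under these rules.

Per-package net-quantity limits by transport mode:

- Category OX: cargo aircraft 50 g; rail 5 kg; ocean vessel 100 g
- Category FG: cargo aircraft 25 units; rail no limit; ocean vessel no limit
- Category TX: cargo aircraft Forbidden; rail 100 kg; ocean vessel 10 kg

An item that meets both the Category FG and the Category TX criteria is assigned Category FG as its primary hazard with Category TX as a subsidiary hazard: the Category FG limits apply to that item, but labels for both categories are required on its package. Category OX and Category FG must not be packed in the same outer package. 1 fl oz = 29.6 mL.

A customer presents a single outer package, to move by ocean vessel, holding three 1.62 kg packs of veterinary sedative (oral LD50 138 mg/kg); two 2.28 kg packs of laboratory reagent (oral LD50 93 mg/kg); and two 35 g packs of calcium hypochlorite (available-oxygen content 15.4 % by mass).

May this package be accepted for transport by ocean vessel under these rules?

Yes

The veterinary sedative has oral LD50 138 mg/kg, which is ≤ 300 mg/kg, so it is Category TX (Toxic).
Oral LD50 93 mg/kg meets the Category TX criterion (Toxic), so the laboratory reagent is Category TX.
The calcium hypochlorite has available-oxygen content 15.4 % by mass, which is ≥ 10 % by mass, so it is Category OX (Oxidizer).
Category OX quantity: two 35 g packs = 70 g.
That is within the Category OX ocean vessel limit of 100 g.
Category TX net quantity: (three 1.62 kg packs = 4.86 kg) + (two 2.28 kg packs = 4.56 kg) = 9.42 kg.
That is within the Category TX ocean vessel limit of 10 kg.
The segregation rule (Category OX with Category FG) does not apply to Category OX with Category TX.
Every hazard category is within its ocean vessel limit and no segregation rule is violated.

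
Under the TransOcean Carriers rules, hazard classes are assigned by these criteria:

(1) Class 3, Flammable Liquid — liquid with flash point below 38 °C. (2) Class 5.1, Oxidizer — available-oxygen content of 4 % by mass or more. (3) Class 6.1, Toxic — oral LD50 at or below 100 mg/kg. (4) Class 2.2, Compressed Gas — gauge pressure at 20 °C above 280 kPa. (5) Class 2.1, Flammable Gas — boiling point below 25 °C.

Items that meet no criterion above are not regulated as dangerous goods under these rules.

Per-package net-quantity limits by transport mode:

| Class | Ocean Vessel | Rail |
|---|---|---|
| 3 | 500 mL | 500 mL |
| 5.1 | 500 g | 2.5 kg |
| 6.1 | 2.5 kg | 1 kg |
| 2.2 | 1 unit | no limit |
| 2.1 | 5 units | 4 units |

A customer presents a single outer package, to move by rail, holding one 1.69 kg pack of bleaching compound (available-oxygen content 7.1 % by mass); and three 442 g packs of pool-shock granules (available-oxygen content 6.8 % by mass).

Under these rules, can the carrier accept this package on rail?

No

Available-oxygen content 7.1 % by mass meets the Class 5.1 criterion (Oxidizer), so the bleaching compound is Class 5.1.
With available-oxygen content 6.8 % by mass (≥ 4 % by mass), the pool-shock granules fall in Class 5.1.
Class 5.1 net quantity: 1.69 kg + (three 442 g packs = 1.326 kg) = 3.016 kg.
3.016 kg exceeds the rail limit of 2.5 kg for Class 5.1.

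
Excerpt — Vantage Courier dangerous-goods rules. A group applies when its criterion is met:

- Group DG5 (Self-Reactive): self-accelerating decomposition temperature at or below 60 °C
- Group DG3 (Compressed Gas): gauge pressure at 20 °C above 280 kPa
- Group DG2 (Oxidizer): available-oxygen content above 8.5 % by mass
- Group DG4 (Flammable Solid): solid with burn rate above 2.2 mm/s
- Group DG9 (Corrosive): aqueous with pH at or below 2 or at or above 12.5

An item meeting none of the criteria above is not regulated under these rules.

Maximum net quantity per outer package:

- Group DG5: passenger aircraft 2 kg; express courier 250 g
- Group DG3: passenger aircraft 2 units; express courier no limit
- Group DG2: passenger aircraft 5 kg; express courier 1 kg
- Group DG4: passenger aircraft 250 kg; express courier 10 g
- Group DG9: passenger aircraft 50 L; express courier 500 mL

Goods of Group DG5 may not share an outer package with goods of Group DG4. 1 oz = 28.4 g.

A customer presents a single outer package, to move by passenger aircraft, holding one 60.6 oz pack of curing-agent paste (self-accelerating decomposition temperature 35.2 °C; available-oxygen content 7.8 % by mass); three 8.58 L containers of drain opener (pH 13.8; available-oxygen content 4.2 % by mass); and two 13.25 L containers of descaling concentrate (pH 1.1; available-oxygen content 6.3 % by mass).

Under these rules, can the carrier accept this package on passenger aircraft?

Self-accelerating decomposition temperature 35.2 °C meets the Group DG5 criterion (Self-Reactive), so the curing-agent paste is Group DG5.
pH 13.8 meets the Group DG9 criterion (Corrosive), so the drain opener is Group DG9.
Descaling concentrate: pH 1.1 ≤ 2 → Group DG9 (Corrosive).
Total Group DG9: (three 8.58 L containers = 25.74 L) + (two 13.25 L containers = 26.5 L) = 52.24 L.
52.24 L exceeds the passenger aircraft limit of 50 L for Group DG9.
Group DG5 quantity: one 60.6 oz pack = 1721.04 g.
1721.04 g is within the passenger aircraft limit of 2 kg for Group DG5.
The segregation rule (Group DG5 with Group DG4) does not apply to Group DG9 with Group DG5.

No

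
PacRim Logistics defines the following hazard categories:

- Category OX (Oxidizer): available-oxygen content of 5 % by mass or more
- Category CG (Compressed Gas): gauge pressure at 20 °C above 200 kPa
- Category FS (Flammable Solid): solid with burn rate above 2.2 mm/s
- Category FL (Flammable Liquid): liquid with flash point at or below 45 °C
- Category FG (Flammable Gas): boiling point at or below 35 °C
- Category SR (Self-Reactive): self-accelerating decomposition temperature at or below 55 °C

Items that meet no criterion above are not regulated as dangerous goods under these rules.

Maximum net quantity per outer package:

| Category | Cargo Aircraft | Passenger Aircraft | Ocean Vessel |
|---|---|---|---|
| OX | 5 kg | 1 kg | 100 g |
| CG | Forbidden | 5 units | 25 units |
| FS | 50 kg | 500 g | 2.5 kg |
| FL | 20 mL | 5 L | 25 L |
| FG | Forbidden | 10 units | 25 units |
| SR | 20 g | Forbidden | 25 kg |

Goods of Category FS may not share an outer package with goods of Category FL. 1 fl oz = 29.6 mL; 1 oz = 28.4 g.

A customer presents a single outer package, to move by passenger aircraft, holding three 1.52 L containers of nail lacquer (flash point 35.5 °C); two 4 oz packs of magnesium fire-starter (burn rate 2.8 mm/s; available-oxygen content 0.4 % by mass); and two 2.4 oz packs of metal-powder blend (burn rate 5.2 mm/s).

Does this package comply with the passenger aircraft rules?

No

The nail lacquer has flash point 35.5 °C, which is ≤ 45 °C, so it is Category FL (Flammable Liquid).
With burn rate 2.8 mm/s (> 2.2 mm/s), the magnesium fire-starter falls in Category FS.
Metal-powder blend: burn rate 5.2 mm/s > 2.2 mm/s → Category FS (Flammable Solid).
Category FS net quantity: (two 4 oz packs = 227.2 g) + (two 2.4 oz packs = 136.32 g) = 363.52 g.
363.52 g is within the passenger aircraft limit of 500 g for Category FS.
Category FL quantity: three 1.52 L containers = 4.56 L.
4.56 L is within the passenger aircraft limit of 5 L for Category FL.
Category FS and Category FL may not share an outer package.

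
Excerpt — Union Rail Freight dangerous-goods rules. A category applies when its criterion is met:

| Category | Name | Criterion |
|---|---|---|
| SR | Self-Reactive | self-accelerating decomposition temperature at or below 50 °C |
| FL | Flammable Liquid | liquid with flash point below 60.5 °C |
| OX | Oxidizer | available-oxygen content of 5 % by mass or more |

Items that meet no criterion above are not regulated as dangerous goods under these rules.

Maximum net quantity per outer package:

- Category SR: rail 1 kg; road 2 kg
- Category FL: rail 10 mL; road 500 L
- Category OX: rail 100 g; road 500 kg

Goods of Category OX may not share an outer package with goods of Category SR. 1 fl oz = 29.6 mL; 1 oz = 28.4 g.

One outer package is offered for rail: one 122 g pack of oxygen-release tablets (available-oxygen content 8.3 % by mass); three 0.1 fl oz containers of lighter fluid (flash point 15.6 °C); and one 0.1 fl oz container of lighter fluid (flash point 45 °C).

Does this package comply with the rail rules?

No

Oxygen-release tablets: available-oxygen content 8.3 % by mass ≥ 5 % by mass → Category OX (Oxidizer).
The lighter fluid has flash point 15.6 °C, which is < 60.5 °C, so it is Category FL (Flammable Liquid).
The lighter fluid has flash point 45 °C, which is < 60.5 °C, so it is Category FL (Flammable Liquid).
Category FL net quantity: (three 0.1 fl oz containers = 8.88 mL) + (one 0.1 fl oz container = 2.96 mL) = 11.84 mL.
11.84 mL exceeds the rail limit of 10 mL for Category FL.
Category OX quantity: 122 g.
122 g > 100 g (rail limit, Category OX) — over the limit.
The segregation rule (Category OX with Category SR) does not apply to Category FL with Category OX.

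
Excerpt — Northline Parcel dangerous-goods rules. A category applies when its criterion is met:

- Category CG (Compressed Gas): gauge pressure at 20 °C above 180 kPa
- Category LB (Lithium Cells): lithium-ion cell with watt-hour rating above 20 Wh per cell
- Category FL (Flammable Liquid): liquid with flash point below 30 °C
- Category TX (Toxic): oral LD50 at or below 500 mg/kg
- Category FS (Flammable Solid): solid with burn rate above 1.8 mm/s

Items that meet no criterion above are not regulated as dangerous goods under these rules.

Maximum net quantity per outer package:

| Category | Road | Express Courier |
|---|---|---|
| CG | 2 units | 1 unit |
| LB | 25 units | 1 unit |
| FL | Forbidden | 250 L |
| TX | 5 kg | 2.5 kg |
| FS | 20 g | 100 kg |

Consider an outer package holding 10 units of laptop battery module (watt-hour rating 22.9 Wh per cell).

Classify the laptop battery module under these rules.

The laptop battery module has watt-hour rating 22.9 Wh per cell, which is > 20 Wh per cell, so it is Category LB (Lithium Cells).

Category LB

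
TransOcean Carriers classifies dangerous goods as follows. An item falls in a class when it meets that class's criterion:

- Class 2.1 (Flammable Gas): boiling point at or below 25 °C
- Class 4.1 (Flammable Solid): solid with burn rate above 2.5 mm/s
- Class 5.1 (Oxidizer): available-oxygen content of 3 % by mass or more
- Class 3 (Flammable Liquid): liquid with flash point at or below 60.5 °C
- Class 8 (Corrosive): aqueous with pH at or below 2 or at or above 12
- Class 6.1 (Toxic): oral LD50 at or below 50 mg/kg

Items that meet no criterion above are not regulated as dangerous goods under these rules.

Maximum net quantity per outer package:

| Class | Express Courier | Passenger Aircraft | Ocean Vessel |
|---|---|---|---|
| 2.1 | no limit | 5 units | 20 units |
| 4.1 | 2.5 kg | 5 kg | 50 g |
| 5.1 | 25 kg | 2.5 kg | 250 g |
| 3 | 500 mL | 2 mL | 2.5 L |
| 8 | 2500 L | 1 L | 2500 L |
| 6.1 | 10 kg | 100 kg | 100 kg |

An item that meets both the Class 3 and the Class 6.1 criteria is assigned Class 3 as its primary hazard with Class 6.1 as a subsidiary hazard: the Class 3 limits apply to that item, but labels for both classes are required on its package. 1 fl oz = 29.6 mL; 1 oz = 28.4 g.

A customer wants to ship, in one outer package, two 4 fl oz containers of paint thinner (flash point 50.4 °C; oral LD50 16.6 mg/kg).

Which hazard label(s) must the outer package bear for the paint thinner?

Class 3 and 6.1

The paint thinner has flash point 50.4 °C, which is ≤ 60.5 °C, so it is Class 3 (Flammable Liquid).
With oral LD50 16.6 mg/kg (≤ 50 mg/kg), the paint thinner falls in Class 6.1.
By the precedence rule Class 3 is primary and Class 6.1 is subsidiary, and that rule requires both labels on the package.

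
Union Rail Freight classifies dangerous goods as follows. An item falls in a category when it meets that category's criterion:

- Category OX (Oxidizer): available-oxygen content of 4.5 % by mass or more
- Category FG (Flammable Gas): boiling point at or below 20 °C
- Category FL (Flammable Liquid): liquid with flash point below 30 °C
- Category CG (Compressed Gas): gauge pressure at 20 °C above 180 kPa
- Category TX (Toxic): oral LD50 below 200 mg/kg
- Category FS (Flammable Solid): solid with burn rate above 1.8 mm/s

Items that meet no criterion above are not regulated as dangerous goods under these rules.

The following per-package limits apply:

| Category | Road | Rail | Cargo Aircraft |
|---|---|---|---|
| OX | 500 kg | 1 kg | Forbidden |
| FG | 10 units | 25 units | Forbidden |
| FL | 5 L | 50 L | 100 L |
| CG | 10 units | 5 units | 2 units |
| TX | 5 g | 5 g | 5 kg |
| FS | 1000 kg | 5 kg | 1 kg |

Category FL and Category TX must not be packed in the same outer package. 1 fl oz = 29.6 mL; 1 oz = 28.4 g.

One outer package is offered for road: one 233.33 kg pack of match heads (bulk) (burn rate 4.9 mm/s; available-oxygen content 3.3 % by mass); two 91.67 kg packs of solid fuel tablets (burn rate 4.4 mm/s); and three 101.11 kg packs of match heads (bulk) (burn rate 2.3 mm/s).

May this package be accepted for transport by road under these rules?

Match heads (bulk): burn rate 4.9 mm/s > 1.8 mm/s → Category FS (Flammable Solid).
With burn rate 4.4 mm/s (> 1.8 mm/s), the solid fuel tablets fall in Category FS.
With burn rate 2.3 mm/s (> 1.8 mm/s), the match heads (bulk) fall in Category FS.
Total Category FS: 233.33 kg + (two 91.67 kg packs = 183.34 kg) + (three 101.11 kg packs = 303.33 kg) = 720 kg.
720 kg ≤ 1000 kg (road limit, Category FS) — within limit.

Yes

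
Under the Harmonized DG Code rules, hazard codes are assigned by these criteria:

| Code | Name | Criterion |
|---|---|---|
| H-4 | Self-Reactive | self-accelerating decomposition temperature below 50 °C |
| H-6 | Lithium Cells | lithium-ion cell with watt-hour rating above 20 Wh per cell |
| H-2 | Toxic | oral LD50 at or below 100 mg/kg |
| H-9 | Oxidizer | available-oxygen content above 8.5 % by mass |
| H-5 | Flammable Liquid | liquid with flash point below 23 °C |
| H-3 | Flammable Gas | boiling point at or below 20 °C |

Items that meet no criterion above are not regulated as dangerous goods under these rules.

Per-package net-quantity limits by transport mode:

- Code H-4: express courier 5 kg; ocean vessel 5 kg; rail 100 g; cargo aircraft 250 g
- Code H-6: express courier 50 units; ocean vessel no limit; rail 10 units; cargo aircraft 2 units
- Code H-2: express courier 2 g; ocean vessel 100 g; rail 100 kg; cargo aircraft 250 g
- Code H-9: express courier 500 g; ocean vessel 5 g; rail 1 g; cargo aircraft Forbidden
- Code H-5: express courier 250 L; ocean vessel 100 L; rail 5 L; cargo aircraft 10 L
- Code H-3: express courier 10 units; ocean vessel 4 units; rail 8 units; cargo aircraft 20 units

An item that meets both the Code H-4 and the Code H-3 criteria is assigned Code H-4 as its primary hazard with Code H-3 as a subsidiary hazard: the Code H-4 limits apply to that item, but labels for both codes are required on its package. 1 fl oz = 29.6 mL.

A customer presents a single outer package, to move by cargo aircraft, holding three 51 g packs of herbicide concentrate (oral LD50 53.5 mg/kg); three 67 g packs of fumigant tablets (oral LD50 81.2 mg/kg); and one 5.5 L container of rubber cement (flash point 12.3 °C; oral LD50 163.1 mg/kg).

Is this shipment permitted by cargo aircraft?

No

The herbicide concentrate has oral LD50 53.5 mg/kg, which is ≤ 100 mg/kg, so it is Code H-2 (Toxic).
The fumigant tablets have oral LD50 81.2 mg/kg, which is ≤ 100 mg/kg, so they are Code H-2 (Toxic).
With flash point 12.3 °C (< 23 °C), the rubber cement falls in Code H-5.
Code H-2 net quantity: (three 51 g packs = 153 g) + (three 67 g packs = 201 g) = 354 g.
354 g exceeds the cargo aircraft limit of 250 g for Code H-2.
Code H-5 quantity: 5.5 L.
That is within the Code H-5 cargo aircraft limit of 10 L.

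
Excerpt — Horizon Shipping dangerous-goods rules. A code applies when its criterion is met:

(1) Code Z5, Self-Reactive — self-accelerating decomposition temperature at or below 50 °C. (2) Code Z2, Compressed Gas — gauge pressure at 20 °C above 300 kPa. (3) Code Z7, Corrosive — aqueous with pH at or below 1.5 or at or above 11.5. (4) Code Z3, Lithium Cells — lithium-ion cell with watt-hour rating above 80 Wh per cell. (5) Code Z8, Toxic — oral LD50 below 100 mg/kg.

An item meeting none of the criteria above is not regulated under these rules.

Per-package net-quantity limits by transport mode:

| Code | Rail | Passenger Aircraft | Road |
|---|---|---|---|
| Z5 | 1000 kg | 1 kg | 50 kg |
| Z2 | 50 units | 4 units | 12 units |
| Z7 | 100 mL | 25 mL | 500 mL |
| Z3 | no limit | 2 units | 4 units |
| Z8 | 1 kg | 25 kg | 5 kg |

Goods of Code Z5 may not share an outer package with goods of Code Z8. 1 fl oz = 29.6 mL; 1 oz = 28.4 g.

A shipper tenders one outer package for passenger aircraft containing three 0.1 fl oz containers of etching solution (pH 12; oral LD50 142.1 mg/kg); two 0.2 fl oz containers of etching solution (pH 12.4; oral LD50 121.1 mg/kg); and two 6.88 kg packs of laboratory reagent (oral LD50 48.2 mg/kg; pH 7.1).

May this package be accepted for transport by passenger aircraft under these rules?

The etching solution has pH 12, which is ≥ 11.5, so it is Code Z7 (Corrosive).
Etching solution: pH 12.4 ≥ 11.5 → Code Z7 (Corrosive).
The laboratory reagent has oral LD50 48.2 mg/kg, which is < 100 mg/kg, so it is Code Z8 (Toxic).
Total Code Z7: (three 0.1 fl oz containers = 8.88 mL) + (two 0.2 fl oz containers = 11.84 mL) = 20.72 mL.
That is within the Code Z7 passenger aircraft limit of 25 mL.
Code Z8 quantity: two 6.88 kg packs = 13.76 kg.
13.76 kg ≤ 25 kg (passenger aircraft limit, Code Z8) — within limit.
The segregation rule (Code Z5 with Code Z8) does not apply to Code Z7 with Code Z8.
Every hazard code is within its passenger aircraft limit and no segregation rule is violated.

Yes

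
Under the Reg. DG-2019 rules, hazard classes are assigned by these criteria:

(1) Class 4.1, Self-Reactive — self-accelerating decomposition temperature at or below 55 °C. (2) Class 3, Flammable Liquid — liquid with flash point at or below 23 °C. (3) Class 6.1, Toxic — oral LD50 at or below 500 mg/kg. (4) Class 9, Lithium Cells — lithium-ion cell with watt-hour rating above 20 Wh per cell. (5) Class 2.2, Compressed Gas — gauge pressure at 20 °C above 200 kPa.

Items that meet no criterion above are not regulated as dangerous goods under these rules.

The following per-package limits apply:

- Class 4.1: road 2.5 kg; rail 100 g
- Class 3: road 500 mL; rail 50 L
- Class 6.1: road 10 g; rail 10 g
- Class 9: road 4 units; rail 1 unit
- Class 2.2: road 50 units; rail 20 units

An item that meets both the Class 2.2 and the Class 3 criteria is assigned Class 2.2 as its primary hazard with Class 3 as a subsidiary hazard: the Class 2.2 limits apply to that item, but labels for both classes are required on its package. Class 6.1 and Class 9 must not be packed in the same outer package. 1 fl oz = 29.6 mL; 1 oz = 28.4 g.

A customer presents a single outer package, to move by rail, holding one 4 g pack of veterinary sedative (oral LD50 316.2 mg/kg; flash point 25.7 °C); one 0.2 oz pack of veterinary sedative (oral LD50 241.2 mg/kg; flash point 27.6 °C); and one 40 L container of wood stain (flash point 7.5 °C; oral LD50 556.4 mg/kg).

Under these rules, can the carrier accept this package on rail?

The veterinary sedative has oral LD50 316.2 mg/kg, which is ≤ 500 mg/kg, so it is Class 6.1 (Toxic).
With oral LD50 241.2 mg/kg (≤ 500 mg/kg), the veterinary sedative falls in Class 6.1.
With flash point 7.5 °C (≤ 23 °C), the wood stain falls in Class 3.
Class 6.1 net quantity: 4 g + (one 0.2 oz pack = 5.68 g) = 9.68 g.
9.68 g ≤ 10 g (rail limit, Class 6.1) — within limit.
Class 3 quantity: 40 L.
40 L is within the rail limit of 50 L for Class 3.
The segregation rule (Class 6.1 with Class 9) does not apply to Class 6.1 with Class 3.
Every hazard class is within its rail limit and no segregation rule is violated.

Yes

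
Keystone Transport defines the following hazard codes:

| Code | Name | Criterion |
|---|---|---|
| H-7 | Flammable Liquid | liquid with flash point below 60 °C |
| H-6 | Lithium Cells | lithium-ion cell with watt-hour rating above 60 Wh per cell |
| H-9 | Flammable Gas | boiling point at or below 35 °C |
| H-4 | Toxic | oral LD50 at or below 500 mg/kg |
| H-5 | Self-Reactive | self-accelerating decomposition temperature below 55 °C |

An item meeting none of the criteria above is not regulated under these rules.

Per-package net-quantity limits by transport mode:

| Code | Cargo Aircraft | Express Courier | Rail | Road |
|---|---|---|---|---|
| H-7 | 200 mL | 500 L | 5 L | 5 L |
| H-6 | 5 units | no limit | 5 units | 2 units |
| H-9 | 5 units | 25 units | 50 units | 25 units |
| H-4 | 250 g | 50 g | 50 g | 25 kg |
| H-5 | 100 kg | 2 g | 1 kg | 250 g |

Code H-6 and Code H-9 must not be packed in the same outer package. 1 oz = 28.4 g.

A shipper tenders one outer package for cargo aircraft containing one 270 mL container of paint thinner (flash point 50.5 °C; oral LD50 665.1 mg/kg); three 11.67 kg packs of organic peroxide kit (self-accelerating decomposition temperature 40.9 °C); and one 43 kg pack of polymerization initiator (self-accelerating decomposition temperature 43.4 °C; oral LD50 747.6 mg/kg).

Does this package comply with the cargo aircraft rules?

No

With flash point 50.5 °C (< 60 °C), the paint thinner falls in Code H-7.
Self-accelerating decomposition temperature 40.9 °C meets the Code H-5 criterion (Self-Reactive), so the organic peroxide kit is Code H-5.
The polymerization initiator has self-accelerating decomposition temperature 43.4 °C, which is < 55 °C, so it is Code H-5 (Self-Reactive).
Code H-5 net quantity: (three 11.67 kg packs = 35.01 kg) + 43 kg = 78.01 kg.
That is within the Code H-5 cargo aircraft limit of 100 kg.
Code H-7 quantity: 270 mL.
270 mL > 200 mL (cargo aircraft limit, Code H-7) — over the limit.
The segregation rule (Code H-6 with Code H-9) does not apply to Code H-5 with Code H-7.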